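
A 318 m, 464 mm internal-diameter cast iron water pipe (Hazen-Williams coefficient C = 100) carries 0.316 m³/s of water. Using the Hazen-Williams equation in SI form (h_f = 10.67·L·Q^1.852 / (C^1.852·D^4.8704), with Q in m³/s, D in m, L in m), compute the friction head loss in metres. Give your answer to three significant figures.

h_f = 10.67·318·0.316^1.852 / (100^1.852·0.464^4.8704) = 3.344 m

h_f ≈ 3.34 m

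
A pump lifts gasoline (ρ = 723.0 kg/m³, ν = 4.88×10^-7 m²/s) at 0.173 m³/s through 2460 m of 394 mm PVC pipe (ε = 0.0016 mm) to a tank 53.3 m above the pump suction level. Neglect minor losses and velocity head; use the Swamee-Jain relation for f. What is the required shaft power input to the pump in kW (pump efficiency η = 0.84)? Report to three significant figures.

V = 4Q/(πD²) = 1.419 m/s; Re = 1.15×10^6; ε/D = 4.06×10^-6; f = 0.01146
h_f = f(L/D)V²/2g = 7.341 m
Total head H = z + h_f = 53.3 + 7.341 = 60.64 m
P_hyd = ρgQH = 723.0·9.81·0.173·60.64 = 74.41 kW
P_shaft = P_hyd/η = 74.41/0.84 = 88.58 kW

P_shaft ≈ 88.6 kW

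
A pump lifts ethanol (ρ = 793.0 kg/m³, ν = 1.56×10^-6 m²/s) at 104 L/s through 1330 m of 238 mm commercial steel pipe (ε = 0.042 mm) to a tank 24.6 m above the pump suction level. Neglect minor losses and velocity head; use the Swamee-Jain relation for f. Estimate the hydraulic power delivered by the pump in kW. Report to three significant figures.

P_hyd ≈ 39.8 kW

V = 4Q/(πD²) = 2.338 m/s; Re = 3.57×10^5; ε/D = 1.76×10^-4; f = 0.01581
h_f = f(L/D)V²/2g = 24.61 m
Total head H = z + h_f = 24.6 + 24.61 = 49.21 m
P_hyd = ρgQH = 793.0·9.81·0.104·49.21 = 39.81 kW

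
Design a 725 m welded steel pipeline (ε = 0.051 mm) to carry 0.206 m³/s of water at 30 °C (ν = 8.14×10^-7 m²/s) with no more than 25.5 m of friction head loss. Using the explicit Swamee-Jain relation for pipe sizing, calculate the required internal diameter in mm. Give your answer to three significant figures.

D ≈ 274 mm

Swamee-Jain (Type III): D = 0.66·[ε^1.25·(LQ²/(gh_f))^4.75 + ν·Q^9.4·(L/(gh_f))^5.2]^0.04
LQ²/(gh_f) = 0.1230; L/(gh_f) = 2.898
Term 1 = ε^1.25·(…)^4.75 = 2.05×10^-10; Term 2 = ν·Q^9.4·(…)^5.2 = 7.31×10^-11
D = 0.66·(2.05×10^-10 + 7.31×10^-11)^0.04 = 0.2737 m = 274 mm
Check: V = 3.50 m/s, Re = 1.18×10^6, f = 0.01449, h_f = 24.0 m ≈ 25.5 m ✓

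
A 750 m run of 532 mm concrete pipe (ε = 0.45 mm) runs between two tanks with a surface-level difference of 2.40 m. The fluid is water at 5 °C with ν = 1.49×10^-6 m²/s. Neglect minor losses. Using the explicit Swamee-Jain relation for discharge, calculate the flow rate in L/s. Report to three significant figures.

Q ≈ 290 L/s

Swamee-Jain (Type II): Q = -0.965·√(gD⁵h_f/L)·ln[ε/(3.7D) + √(3.17ν²L/(gD³h_f))]
√(gD⁵h_f/L) = √(9.81·0.532⁵·2.40/750) = 0.03658
ε/(3.7D) = 2.29×10^-4; √(3.17ν²L/(gD³h_f)) = 3.86×10^-5
Q = -0.965·0.03658·ln(2.672×10^-4) = 0.2904 m³/s
Check: V = 1.31 m/s, Re = 4.66×10^5, f = 0.01970, h_f = 2.42 m ≈ 2.40 m ✓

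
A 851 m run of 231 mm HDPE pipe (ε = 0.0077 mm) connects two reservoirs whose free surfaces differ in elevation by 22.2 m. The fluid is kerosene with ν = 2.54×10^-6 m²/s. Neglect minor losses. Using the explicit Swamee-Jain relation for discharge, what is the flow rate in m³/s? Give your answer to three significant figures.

Swamee-Jain (Type II): Q = -0.965·√(gD⁵h_f/L)·ln[ε/(3.7D) + √(3.17ν²L/(gD³h_f))]
√(gD⁵h_f/L) = √(9.81·0.231⁵·22.2/851) = 0.01297
ε/(3.7D) = 9.01×10^-6; √(3.17ν²L/(gD³h_f)) = 8.05×10^-5
Q = -0.965·0.01297·ln(8.953×10^-5) = 0.1167 m³/s
Check: V = 2.78 m/s, Re = 2.53×10^5, f = 0.01519, h_f = 22.1 m ≈ 22.2 m ✓

Q ≈ 0.117 m³/s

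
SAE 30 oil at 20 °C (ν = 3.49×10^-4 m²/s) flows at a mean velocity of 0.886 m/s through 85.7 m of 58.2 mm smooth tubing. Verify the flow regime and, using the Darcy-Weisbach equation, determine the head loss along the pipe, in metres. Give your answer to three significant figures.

h_f ≈ 25.5 m

Re = VD/ν = 0.886·0.05820/3.49×10^-4 = 148 → laminar (Re < 2300)
f = 64/Re = 0.4332
h_f = f(L/D)V²/(2g) = 0.4332·(85.7/0.05820)·0.886²/(2·9.81) = 25.52 m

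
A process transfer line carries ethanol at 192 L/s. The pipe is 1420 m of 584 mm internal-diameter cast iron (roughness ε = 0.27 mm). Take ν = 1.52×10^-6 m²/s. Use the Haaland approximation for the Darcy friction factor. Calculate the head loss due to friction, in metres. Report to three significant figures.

h_f ≈ 1.14 m

V = 4Q/(πD²) = 4·0.192/(π·0.584²) = 0.7168 m/s
Re = VD/ν = 0.7168·0.584/1.52×10^-6 = 2.75×10^5 → turbulent
ε/D = 0.27/584 = 4.62×10^-4
Haaland: f = 0.01796
h_f = f(L/D)V²/(2g) = 0.01796·(1420/0.584)·0.7168²/(2·9.81) = 1.144 m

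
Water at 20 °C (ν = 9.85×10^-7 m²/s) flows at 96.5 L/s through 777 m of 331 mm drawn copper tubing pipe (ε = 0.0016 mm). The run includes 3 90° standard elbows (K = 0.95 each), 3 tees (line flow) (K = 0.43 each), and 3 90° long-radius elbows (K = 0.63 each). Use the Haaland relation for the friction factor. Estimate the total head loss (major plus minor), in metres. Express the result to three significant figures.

H_L ≈ 2.46 m

V = 4Q/(πD²) = 1.121 m/s; V²/2g = 0.06410 m
Re = 3.77×10^5, ε/D = 4.83×10^-6 → f = 0.01379 (Haaland)
Major: h_f = f(L/D)·V²/2g = 0.01379·2347·0.06410 = 2.075 m
Minor: ΣK = 6.03; h_m = ΣK·V²/2g = 0.3865 m
Total H_L = 2.075 + 0.3865 = 2.462 m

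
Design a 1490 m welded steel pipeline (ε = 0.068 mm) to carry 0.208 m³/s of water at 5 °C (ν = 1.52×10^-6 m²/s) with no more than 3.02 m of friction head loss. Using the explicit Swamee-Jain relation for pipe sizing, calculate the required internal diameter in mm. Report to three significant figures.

Swamee-Jain (Type III): D = 0.66·[ε^1.25·(LQ²/(gh_f))^4.75 + ν·Q^9.4·(L/(gh_f))^5.2]^0.04
LQ²/(gh_f) = 2.176; L/(gh_f) = 50.29
Term 1 = ε^1.25·(…)^4.75 = 2.48×10^-4; Term 2 = ν·Q^9.4·(…)^5.2 = 4.16×10^-4
D = 0.66·(2.48×10^-4 + 4.16×10^-4)^0.04 = 0.4925 m = 493 mm
Check: V = 1.09 m/s, Re = 3.54×10^5, f = 0.01547, h_f = 2.84 m ≈ 3.02 m ✓

D ≈ 493 mm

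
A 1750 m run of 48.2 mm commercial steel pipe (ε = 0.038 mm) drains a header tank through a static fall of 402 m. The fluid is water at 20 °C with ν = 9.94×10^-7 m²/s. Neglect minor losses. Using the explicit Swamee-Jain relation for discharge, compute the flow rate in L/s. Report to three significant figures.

Q ≈ 5.94 L/s

Swamee-Jain (Type II): Q = -0.965·√(gD⁵h_f/L)·ln[ε/(3.7D) + √(3.17ν²L/(gD³h_f))]
√(gD⁵h_f/L) = √(9.81·0.0482⁵·402/1750) = 7.657×10^-4
ε/(3.7D) = 2.13×10^-4; √(3.17ν²L/(gD³h_f)) = 1.11×10^-4
Q = -0.965·7.657×10^-4·ln(3.245×10^-4) = 0.005936 m³/s
Check: V = 3.25 m/s, Re = 1.58×10^5, f = 0.02068, h_f = 405 m ≈ 402 m ✓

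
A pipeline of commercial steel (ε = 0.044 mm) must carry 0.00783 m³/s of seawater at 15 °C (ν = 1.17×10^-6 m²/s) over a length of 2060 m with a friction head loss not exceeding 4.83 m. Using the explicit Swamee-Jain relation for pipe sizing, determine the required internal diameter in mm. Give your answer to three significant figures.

Swamee-Jain (Type III): D = 0.66·[ε^1.25·(LQ²/(gh_f))^4.75 + ν·Q^9.4·(L/(gh_f))^5.2]^0.04
LQ²/(gh_f) = 0.002665; L/(gh_f) = 43.48
Term 1 = ε^1.25·(…)^4.75 = 2.12×10^-18; Term 2 = ν·Q^9.4·(…)^5.2 = 6.14×10^-18
D = 0.66·(2.12×10^-18 + 6.14×10^-18)^0.04 = 0.1368 m = 137 mm
Check: V = 0.532 m/s, Re = 6.23×10^4, f = 0.02115, h_f = 4.60 m ≈ 4.83 m ✓

D ≈ 137 mm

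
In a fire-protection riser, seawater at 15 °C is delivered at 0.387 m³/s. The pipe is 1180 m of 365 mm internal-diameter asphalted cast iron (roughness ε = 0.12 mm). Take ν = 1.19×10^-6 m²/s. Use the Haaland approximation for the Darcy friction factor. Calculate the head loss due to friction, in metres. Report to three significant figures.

V = 4Q/(πD²) = 4·0.387/(π·0.365²) = 3.699 m/s
Re = VD/ν = 3.699·0.365/1.19×10^-6 = 1.13×10^6 → turbulent
ε/D = 0.12/365 = 3.29×10^-4
Haaland: f = 0.01579
h_f = f(L/D)V²/(2g) = 0.01579·(1180/0.365)·3.699²/(2·9.81) = 35.59 m

h_f ≈ 35.6 m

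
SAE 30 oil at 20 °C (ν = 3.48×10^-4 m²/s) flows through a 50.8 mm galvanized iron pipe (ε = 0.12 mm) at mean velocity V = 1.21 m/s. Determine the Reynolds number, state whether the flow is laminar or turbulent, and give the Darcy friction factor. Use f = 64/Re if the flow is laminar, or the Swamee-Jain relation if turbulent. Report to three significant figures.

Re ≈ 177; laminar; f = 64/Re ≈ 0.362

Re = VD/ν = 1.210·0.0508/3.48×10^-4 = 177
Re < 2300 → laminar → f = 64/Re = 0.3623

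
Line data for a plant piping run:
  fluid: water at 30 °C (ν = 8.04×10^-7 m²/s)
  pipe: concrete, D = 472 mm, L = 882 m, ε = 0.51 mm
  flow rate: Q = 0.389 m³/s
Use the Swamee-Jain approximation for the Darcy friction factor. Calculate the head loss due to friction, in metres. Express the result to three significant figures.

V = 4Q/(πD²) = 4·0.389/(π·0.472²) = 2.223 m/s
Re = VD/ν = 2.223·0.472/8.04×10^-7 = 1.31×10^6 → turbulent
ε/D = 0.51/472 = 0.00108
Swamee-Jain: f = 0.02031
h_f = f(L/D)V²/(2g) = 0.02031·(882/0.472)·2.223²/(2·9.81) = 9.560 m

h_f ≈ 9.56 m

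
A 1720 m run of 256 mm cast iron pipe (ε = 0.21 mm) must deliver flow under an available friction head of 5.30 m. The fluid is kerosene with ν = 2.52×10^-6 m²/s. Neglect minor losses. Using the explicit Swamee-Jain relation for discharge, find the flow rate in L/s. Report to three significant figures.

Swamee-Jain (Type II): Q = -0.965·√(gD⁵h_f/L)·ln[ε/(3.7D) + √(3.17ν²L/(gD³h_f))]
√(gD⁵h_f/L) = √(9.81·0.256⁵·5.30/1720) = 0.005765
ε/(3.7D) = 2.22×10^-4; √(3.17ν²L/(gD³h_f)) = 1.99×10^-4
Q = -0.965·0.005765·ln(4.209×10^-4) = 0.04324 m³/s
Check: V = 0.840 m/s, Re = 8.53×10^4, f = 0.02207, h_f = 5.34 m ≈ 5.30 m ✓

Q ≈ 43.2 L/s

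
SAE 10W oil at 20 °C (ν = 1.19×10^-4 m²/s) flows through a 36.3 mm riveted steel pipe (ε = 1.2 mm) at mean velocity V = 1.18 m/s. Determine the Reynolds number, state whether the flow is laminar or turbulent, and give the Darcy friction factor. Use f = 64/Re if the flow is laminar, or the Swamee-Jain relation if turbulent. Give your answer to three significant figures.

Re = VD/ν = 1.180·0.0363/1.19×10^-4 = 360
Re < 2300 → laminar → f = 64/Re = 0.1778

Re ≈ 360; laminar; f = 64/Re ≈ 0.178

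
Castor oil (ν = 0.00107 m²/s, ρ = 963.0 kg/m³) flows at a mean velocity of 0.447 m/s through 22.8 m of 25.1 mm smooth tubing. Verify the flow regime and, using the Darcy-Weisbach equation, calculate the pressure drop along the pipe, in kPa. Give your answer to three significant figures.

Re = VD/ν = 0.447·0.02510/0.00107 = 10.5 → laminar (Re < 2300)
f = 64/Re = 6.104
h_f = f(L/D)V²/(2g) = 6.104·(22.8/0.02510)·0.447²/(2·9.81) = 56.46 m
Δp = ρg·h_f = 963.0·9.81·56.46 = 533.4 kPa

Δp ≈ 533 kPa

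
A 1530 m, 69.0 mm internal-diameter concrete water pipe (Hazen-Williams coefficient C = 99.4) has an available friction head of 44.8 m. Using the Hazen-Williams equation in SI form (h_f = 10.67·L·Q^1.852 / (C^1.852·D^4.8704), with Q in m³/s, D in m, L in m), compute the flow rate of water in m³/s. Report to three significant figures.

Rearranging: Q = [h_f·C^1.852·D^4.8704 / (10.67·L)]^(1/1.852)
Q = [44.8·99.4^1.852·0.0690^4.8704 / (10.67·1530)]^0.540 = 0.003636 m³/s

Q ≈ 0.00364 m³/s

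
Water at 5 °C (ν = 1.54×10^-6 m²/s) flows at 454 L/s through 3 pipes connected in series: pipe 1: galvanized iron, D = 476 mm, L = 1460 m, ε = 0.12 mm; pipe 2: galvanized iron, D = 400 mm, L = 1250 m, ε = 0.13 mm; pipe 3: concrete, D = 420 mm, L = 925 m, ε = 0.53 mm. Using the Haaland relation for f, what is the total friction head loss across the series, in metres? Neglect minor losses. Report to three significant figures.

H ≈ 74.0 m

Pipe 1: V = 2.551 m/s, Re = 7.89×10^5, ε/D = 2.52×10^-4, f = 0.01532, h_1 = f(L/D)V²/2g = 15.59 m
Pipe 2: V = 3.613 m/s, Re = 9.38×10^5, ε/D = 3.25×10^-4, f = 0.01586, h_2 = f(L/D)V²/2g = 32.97 m
Pipe 3: V = 3.277 m/s, Re = 8.94×10^5, ε/D = 0.00126, f = 0.02109, h_3 = f(L/D)V²/2g = 25.42 m
Series → Q common, losses add: H = Σh = 73.98 m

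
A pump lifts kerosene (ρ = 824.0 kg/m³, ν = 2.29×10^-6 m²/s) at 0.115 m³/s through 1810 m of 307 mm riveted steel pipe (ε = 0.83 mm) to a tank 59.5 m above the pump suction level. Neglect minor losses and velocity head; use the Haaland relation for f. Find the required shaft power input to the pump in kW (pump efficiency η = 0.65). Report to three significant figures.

V = 4Q/(πD²) = 1.554 m/s; Re = 2.08×10^5; ε/D = 0.00270; f = 0.02609
h_f = f(L/D)V²/2g = 18.92 m
Total head H = z + h_f = 59.5 + 18.92 = 78.42 m
P_hyd = ρgQH = 824.0·9.81·0.115·78.42 = 72.90 kW
P_shaft = P_hyd/η = 72.90/0.65 = 112.2 kW

P_shaft ≈ 112 kW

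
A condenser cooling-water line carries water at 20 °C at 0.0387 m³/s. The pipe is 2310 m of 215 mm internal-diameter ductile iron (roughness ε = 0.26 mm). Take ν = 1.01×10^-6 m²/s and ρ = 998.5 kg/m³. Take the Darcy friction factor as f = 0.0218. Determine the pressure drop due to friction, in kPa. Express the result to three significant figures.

V = 4Q/(πD²) = 4·0.0387/(π·0.215²) = 1.066 m/s
h_f = f(L/D)V²/(2g) = 0.02180·(2310/0.215)·1.066²/(2·9.81) = 13.56 m
Δp = ρg·h_f = 998.5·9.81·13.56 = 132.9 kPa

Δp ≈ 133 kPa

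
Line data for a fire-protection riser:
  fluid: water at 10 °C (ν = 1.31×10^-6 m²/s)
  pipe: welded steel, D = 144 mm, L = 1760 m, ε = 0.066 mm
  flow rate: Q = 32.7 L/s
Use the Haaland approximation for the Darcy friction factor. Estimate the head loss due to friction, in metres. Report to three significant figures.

V = 4Q/(πD²) = 4·0.0327/(π·0.144²) = 2.008 m/s
Re = VD/ν = 2.008·0.144/1.31×10^-6 = 2.21×10^5 → turbulent
ε/D = 0.066/144 = 4.58×10^-4
Haaland: f = 0.01826
h_f = f(L/D)V²/(2g) = 0.01826·(1760/0.144)·2.008²/(2·9.81) = 45.85 m

h_f ≈ 45.8 m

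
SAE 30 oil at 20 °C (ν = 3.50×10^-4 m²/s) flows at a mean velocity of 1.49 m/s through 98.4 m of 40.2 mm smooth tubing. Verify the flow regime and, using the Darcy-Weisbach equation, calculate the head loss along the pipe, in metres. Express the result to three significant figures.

Re = VD/ν = 1.49·0.04020/3.50×10^-4 = 171 → laminar (Re < 2300)
f = 64/Re = 0.3740
h_f = f(L/D)V²/(2g) = 0.3740·(98.4/0.04020)·1.49²/(2·9.81) = 103.6 m

h_f ≈ 104 m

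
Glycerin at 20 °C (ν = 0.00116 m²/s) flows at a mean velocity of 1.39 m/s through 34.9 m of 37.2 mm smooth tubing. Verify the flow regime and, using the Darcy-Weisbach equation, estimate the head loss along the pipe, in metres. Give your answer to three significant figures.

h_f ≈ 133 m

Re = VD/ν = 1.39·0.03720/0.00116 = 44.6 → laminar (Re < 2300)
f = 64/Re = 1.436
h_f = f(L/D)V²/(2g) = 1.436·(34.9/0.03720)·1.39²/(2·9.81) = 132.6 m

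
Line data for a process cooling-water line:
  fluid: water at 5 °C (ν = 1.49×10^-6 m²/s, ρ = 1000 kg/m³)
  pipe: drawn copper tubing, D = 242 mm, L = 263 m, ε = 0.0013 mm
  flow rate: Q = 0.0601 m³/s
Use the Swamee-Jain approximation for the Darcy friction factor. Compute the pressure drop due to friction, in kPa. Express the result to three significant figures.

V = 4Q/(πD²) = 4·0.0601/(π·0.242²) = 1.307 m/s
Re = VD/ν = 1.307·0.242/1.49×10^-6 = 2.12×10^5 → turbulent
ε/D = 0.0013/242 = 5.37×10^-6
Swamee-Jain: f = 0.01541
h_f = f(L/D)V²/(2g) = 0.01541·(263/0.242)·1.307²/(2·9.81) = 1.457 m
Δp = ρg·h_f = 1000·9.81·1.457 = 14.29 kPa

Δp ≈ 14.3 kPa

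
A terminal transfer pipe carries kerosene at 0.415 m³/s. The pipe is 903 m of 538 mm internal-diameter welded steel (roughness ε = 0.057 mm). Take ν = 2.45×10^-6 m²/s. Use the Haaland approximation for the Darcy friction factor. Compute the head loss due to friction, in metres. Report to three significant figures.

V = 4Q/(πD²) = 4·0.415/(π·0.538²) = 1.826 m/s
Re = VD/ν = 1.826·0.538/2.45×10^-6 = 4.01×10^5 → turbulent
ε/D = 0.057/538 = 1.06×10^-4
Haaland: f = 0.01471
h_f = f(L/D)V²/(2g) = 0.01471·(903/0.538)·1.826²/(2·9.81) = 4.194 m

h_f ≈ 4.19 m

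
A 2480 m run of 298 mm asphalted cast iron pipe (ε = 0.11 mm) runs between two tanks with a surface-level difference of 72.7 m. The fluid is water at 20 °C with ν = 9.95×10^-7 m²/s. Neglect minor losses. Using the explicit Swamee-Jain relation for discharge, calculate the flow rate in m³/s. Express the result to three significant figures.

Q ≈ 0.226 m³/s

Swamee-Jain (Type II): Q = -0.965·√(gD⁵h_f/L)·ln[ε/(3.7D) + √(3.17ν²L/(gD³h_f))]
√(gD⁵h_f/L) = √(9.81·0.298⁵·72.7/2480) = 0.02600
ε/(3.7D) = 9.98×10^-5; √(3.17ν²L/(gD³h_f)) = 2.03×10^-5
Q = -0.965·0.02600·ln(1.201×10^-4) = 0.2265 m³/s
Check: V = 3.25 m/s, Re = 9.72×10^5, f = 0.01636, h_f = 73.2 m ≈ 72.7 m ✓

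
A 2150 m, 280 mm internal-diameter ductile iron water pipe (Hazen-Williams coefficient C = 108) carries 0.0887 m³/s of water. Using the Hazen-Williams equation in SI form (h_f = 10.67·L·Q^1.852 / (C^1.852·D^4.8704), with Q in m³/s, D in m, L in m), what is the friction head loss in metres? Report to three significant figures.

h_f ≈ 21.8 m

h_f = 10.67·2150·0.0887^1.852 / (108^1.852·0.280^4.8704) = 21.82 m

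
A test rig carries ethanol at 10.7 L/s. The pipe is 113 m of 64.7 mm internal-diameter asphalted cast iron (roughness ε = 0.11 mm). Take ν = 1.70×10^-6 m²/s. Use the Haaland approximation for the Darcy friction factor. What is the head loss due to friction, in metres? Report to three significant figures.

V = 4Q/(πD²) = 4·0.0107/(π·0.0647²) = 3.255 m/s
Re = VD/ν = 3.255·0.0647/1.70×10^-6 = 1.24×10^5 → turbulent
ε/D = 0.11/64.7 = 0.00170
Haaland: f = 0.02386
h_f = f(L/D)V²/(2g) = 0.02386·(113/0.0647)·3.255²/(2·9.81) = 22.49 m

h_f ≈ 22.5 m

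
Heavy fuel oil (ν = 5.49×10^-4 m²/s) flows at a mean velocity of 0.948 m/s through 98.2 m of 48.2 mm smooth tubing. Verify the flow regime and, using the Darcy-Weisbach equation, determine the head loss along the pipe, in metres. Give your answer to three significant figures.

h_f ≈ 71.8 m

Re = VD/ν = 0.948·0.04820/5.49×10^-4 = 83.2 → laminar (Re < 2300)
f = 64/Re = 0.7689
h_f = f(L/D)V²/(2g) = 0.7689·(98.2/0.04820)·0.948²/(2·9.81) = 71.76 m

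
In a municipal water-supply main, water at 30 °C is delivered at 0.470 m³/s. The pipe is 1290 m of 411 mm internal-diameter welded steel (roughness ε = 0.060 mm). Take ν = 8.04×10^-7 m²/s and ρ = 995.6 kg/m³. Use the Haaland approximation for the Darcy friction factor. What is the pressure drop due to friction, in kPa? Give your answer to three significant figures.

Δp ≈ 265 kPa

V = 4Q/(πD²) = 4·0.470/(π·0.411²) = 3.543 m/s
Re = VD/ν = 3.543·0.411/8.04×10^-7 = 1.81×10^6 → turbulent
ε/D = 0.060/411 = 1.46×10^-4
Haaland: f = 0.01353
h_f = f(L/D)V²/(2g) = 0.01353·(1290/0.411)·3.543²/(2·9.81) = 27.16 m
Δp = ρg·h_f = 995.6·9.81·27.16 = 265.3 kPa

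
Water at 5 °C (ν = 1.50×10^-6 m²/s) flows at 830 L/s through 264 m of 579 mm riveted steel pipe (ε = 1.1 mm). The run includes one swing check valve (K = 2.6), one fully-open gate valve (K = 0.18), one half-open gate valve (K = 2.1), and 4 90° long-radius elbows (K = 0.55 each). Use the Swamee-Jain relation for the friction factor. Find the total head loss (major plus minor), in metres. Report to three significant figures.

H_L ≈ 8.97 m

V = 4Q/(πD²) = 3.152 m/s; V²/2g = 0.5065 m
Re = 1.22×10^6, ε/D = 0.00190 → f = 0.02333 (Swamee-Jain)
Major: h_f = f(L/D)·V²/2g = 0.02333·456.0·0.5065 = 5.387 m
Minor: ΣK = 7.08; h_m = ΣK·V²/2g = 3.586 m
Total H_L = 5.387 + 3.586 = 8.973 m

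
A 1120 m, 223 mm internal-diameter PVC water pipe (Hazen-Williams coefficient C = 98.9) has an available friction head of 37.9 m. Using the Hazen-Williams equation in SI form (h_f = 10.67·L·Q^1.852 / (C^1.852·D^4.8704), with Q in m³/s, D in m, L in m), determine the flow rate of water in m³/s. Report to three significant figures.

Rearranging: Q = [h_f·C^1.852·D^4.8704 / (10.67·L)]^(1/1.852)
Q = [37.9·98.9^1.852·0.223^4.8704 / (10.67·1120)]^0.540 = 0.08554 m³/s

Q ≈ 0.0855 m³/s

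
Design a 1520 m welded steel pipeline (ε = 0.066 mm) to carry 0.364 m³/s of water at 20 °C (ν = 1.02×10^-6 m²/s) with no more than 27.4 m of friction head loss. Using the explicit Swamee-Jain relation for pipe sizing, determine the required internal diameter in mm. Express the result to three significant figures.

Swamee-Jain (Type III): D = 0.66·[ε^1.25·(LQ²/(gh_f))^4.75 + ν·Q^9.4·(L/(gh_f))^5.2]^0.04
LQ²/(gh_f) = 0.7493; L/(gh_f) = 5.655
Term 1 = ε^1.25·(…)^4.75 = 1.51×10^-6; Term 2 = ν·Q^9.4·(…)^5.2 = 6.25×10^-7
D = 0.66·(1.51×10^-6 + 6.25×10^-7)^0.04 = 0.3915 m = 391 mm
Check: V = 3.02 m/s, Re = 1.16×10^6, f = 0.01428, h_f = 25.9 m ≈ 27.4 m ✓

D ≈ 391 mm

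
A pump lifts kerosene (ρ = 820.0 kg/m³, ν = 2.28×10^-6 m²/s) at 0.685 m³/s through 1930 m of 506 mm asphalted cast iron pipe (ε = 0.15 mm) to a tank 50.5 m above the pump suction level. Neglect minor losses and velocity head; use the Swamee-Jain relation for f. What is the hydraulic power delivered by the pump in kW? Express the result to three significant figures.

V = 4Q/(πD²) = 3.406 m/s; Re = 7.56×10^5; ε/D = 2.96×10^-4; f = 0.01594
h_f = f(L/D)V²/2g = 35.95 m
Total head H = z + h_f = 50.5 + 35.95 = 86.45 m
P_hyd = ρgQH = 820.0·9.81·0.685·86.45 = 476.4 kW

P_hyd ≈ 476 kW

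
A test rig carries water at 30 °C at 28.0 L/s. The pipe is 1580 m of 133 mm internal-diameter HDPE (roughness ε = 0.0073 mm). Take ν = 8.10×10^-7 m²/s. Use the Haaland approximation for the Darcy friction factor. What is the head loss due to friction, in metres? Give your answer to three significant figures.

V = 4Q/(πD²) = 4·0.0280/(π·0.133²) = 2.015 m/s
Re = VD/ν = 2.015·0.133/8.10×10^-7 = 3.31×10^5 → turbulent
ε/D = 0.0073/133 = 5.49×10^-5
Haaland: f = 0.01460
h_f = f(L/D)V²/(2g) = 0.01460·(1580/0.133)·2.015²/(2·9.81) = 35.90 m

h_f ≈ 35.9 m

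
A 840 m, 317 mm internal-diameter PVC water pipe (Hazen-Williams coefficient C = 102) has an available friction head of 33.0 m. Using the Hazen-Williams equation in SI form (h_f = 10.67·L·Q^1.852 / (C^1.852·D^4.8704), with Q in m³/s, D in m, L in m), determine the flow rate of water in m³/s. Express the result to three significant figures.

Q ≈ 0.241 m³/s

Rearranging: Q = [h_f·C^1.852·D^4.8704 / (10.67·L)]^(1/1.852)
Q = [33.0·102^1.852·0.317^4.8704 / (10.67·840)]^0.540 = 0.2411 m³/s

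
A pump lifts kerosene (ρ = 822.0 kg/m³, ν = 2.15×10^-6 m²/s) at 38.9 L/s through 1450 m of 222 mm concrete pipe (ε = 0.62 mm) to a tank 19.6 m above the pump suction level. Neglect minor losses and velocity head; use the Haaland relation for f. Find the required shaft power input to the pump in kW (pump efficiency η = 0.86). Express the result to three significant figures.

P_shaft ≈ 10.4 kW

V = 4Q/(πD²) = 1.005 m/s; Re = 1.04×10^5; ε/D = 0.00279; f = 0.02688
h_f = f(L/D)V²/2g = 9.038 m
Total head H = z + h_f = 19.6 + 9.038 = 28.64 m
P_hyd = ρgQH = 822.0·9.81·0.0389·28.64 = 8.983 kW
P_shaft = P_hyd/η = 8.983/0.86 = 10.45 kW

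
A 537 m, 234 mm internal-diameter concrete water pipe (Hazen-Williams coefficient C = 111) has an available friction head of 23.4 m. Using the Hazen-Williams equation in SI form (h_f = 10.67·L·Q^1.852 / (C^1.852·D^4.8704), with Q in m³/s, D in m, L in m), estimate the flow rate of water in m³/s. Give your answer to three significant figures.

Rearranging: Q = [h_f·C^1.852·D^4.8704 / (10.67·L)]^(1/1.852)
Q = [23.4·111^1.852·0.234^4.8704 / (10.67·537)]^0.540 = 0.1249 m³/s

Q ≈ 0.125 m³/s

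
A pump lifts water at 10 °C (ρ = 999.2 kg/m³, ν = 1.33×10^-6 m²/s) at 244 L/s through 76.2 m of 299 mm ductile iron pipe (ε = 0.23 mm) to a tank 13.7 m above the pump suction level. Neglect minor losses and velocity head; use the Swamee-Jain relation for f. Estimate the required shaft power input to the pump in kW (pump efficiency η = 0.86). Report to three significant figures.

P_shaft ≈ 46.4 kW

V = 4Q/(πD²) = 3.475 m/s; Re = 7.81×10^5; ε/D = 7.69×10^-4; f = 0.01901
h_f = f(L/D)V²/2g = 2.982 m
Total head H = z + h_f = 13.7 + 2.982 = 16.68 m
P_hyd = ρgQH = 999.2·9.81·0.244·16.68 = 39.90 kW
P_shaft = P_hyd/η = 39.90/0.86 = 46.39 kW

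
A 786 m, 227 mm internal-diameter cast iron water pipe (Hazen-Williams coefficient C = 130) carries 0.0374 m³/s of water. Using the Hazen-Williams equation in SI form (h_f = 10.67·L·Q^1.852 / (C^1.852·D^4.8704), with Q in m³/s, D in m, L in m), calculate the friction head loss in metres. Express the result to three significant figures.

h_f = 10.67·786·0.0374^1.852 / (130^1.852·0.227^4.8704) = 3.176 m

h_f ≈ 3.18 m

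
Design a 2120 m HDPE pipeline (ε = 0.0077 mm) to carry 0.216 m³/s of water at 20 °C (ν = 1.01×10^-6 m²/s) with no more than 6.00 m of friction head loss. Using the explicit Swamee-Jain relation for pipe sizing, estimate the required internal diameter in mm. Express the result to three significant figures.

D ≈ 451 mm

Swamee-Jain (Type III): D = 0.66·[ε^1.25·(LQ²/(gh_f))^4.75 + ν·Q^9.4·(L/(gh_f))^5.2]^0.04
LQ²/(gh_f) = 1.680; L/(gh_f) = 36.02
Term 1 = ε^1.25·(…)^4.75 = 4.77×10^-6; Term 2 = ν·Q^9.4·(…)^5.2 = 6.95×10^-5
D = 0.66·(4.77×10^-6 + 6.95×10^-5)^0.04 = 0.4512 m = 451 mm
Check: V = 1.35 m/s, Re = 6.03×10^5, f = 0.01296, h_f = 5.67 m ≈ 6.00 m ✓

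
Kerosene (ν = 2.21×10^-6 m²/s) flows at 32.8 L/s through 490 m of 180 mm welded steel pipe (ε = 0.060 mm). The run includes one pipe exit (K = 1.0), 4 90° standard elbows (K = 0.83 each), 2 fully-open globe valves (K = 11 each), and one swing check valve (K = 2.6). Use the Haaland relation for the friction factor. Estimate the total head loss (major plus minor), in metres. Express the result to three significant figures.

V = 4Q/(πD²) = 1.289 m/s; V²/2g = 0.08468 m
Re = 1.05×10^5, ε/D = 3.33×10^-4 → f = 0.01921 (Haaland)
Major: h_f = f(L/D)·V²/2g = 0.01921·2722·0.08468 = 4.428 m
Minor: ΣK = 28.9; h_m = ΣK·V²/2g = 2.449 m
Total H_L = 4.428 + 2.449 = 6.877 m

H_L ≈ 6.88 m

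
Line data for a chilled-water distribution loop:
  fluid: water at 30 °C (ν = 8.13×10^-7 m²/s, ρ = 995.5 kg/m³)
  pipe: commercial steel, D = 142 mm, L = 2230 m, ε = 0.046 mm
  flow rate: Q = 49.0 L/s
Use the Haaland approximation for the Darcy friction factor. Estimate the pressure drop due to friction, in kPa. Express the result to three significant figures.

V = 4Q/(πD²) = 4·0.0490/(π·0.142²) = 3.094 m/s
Re = VD/ν = 3.094·0.142/8.13×10^-7 = 5.40×10^5 → turbulent
ε/D = 0.046/142 = 3.24×10^-4
Haaland: f = 0.01627
h_f = f(L/D)V²/(2g) = 0.01627·(2230/0.142)·3.094²/(2·9.81) = 124.7 m
Δp = ρg·h_f = 995.5·9.81·124.7 = 1217 kPa

Δp ≈ 1220 kPa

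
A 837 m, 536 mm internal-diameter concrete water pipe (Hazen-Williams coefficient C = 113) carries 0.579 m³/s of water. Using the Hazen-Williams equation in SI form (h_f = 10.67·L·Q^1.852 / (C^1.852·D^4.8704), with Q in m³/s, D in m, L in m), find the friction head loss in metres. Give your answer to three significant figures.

h_f = 10.67·837·0.579^1.852 / (113^1.852·0.536^4.8704) = 10.67 m

h_f ≈ 10.7 m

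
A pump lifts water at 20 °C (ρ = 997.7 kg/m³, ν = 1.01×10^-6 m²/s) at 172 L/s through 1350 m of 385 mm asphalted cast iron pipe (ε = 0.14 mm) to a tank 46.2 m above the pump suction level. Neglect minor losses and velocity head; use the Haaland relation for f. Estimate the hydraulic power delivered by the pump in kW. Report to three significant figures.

P_hyd ≈ 88.6 kW

V = 4Q/(πD²) = 1.477 m/s; Re = 5.63×10^5; ε/D = 3.64×10^-4; f = 0.01654
h_f = f(L/D)V²/2g = 6.452 m
Total head H = z + h_f = 46.2 + 6.452 = 52.65 m
P_hyd = ρgQH = 997.7·9.81·0.172·52.65 = 88.64 kW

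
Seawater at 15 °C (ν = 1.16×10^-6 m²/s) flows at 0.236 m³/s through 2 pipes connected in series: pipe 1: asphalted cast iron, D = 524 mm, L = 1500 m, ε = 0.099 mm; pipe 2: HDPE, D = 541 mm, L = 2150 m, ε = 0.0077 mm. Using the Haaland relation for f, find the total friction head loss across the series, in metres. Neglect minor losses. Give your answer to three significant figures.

Pipe 1: V = 1.094 m/s, Re = 4.94×10^5, ε/D = 1.89×10^-4, f = 0.01520, h_1 = f(L/D)V²/2g = 2.656 m
Pipe 2: V = 1.027 m/s, Re = 4.79×10^5, ε/D = 1.42×10^-5, f = 0.01332, h_2 = f(L/D)V²/2g = 2.845 m
Series → Q common, losses add: H = Σh = 5.501 m

H ≈ 5.50 m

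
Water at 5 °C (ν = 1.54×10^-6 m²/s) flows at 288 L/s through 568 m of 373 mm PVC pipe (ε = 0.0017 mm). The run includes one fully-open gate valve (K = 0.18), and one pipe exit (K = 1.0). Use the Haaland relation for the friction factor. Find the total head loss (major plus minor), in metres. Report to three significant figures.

V = 4Q/(πD²) = 2.636 m/s; V²/2g = 0.3541 m
Re = 6.38×10^5, ε/D = 4.56×10^-6 → f = 0.01257 (Haaland)
Major: h_f = f(L/D)·V²/2g = 0.01257·1523·0.3541 = 6.777 m
Minor: ΣK = 1.18; h_m = ΣK·V²/2g = 0.4178 m
Total H_L = 6.777 + 0.4178 = 7.195 m

H_L ≈ 7.19 m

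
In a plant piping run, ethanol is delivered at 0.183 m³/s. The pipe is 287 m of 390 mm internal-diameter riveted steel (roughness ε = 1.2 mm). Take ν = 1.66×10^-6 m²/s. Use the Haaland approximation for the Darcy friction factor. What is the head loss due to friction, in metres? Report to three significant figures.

V = 4Q/(πD²) = 4·0.183/(π·0.390²) = 1.532 m/s
Re = VD/ν = 1.532·0.390/1.66×10^-6 = 3.60×10^5 → turbulent
ε/D = 1.2/390 = 0.00308
Haaland: f = 0.02674
h_f = f(L/D)V²/(2g) = 0.02674·(287/0.390)·1.532²/(2·9.81) = 2.353 m

h_f ≈ 2.35 m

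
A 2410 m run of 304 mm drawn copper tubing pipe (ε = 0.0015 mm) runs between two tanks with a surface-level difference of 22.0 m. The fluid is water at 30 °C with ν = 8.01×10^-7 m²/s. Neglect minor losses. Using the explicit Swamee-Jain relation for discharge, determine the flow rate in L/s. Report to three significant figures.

Swamee-Jain (Type II): Q = -0.965·√(gD⁵h_f/L)·ln[ε/(3.7D) + √(3.17ν²L/(gD³h_f))]
√(gD⁵h_f/L) = √(9.81·0.304⁵·22.0/2410) = 0.01525
ε/(3.7D) = 1.33×10^-6; √(3.17ν²L/(gD³h_f)) = 2.84×10^-5
Q = -0.965·0.01525·ln(2.977×10^-5) = 0.1534 m³/s
Check: V = 2.11 m/s, Re = 8.02×10^5, f = 0.01216, h_f = 21.9 m ≈ 22.0 m ✓

Q ≈ 153 L/s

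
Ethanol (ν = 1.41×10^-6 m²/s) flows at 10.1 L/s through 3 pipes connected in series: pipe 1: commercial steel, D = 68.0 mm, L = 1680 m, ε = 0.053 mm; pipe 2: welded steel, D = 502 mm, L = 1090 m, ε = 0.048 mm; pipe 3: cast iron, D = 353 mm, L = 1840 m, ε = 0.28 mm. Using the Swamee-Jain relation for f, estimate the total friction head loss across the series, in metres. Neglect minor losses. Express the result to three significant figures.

Pipe 1: V = 2.781 m/s, Re = 1.34×10^5, ε/D = 7.79×10^-4, f = 0.02093, h_1 = f(L/D)V²/2g = 203.9 m
Pipe 2: V = 0.05103 m/s, Re = 1.82×10^4, ε/D = 9.56×10^-5, f = 0.02668, h_2 = f(L/D)V²/2g = 0.007688 m
Pipe 3: V = 0.1032 m/s, Re = 2.58×10^4, ε/D = 7.93×10^-4, f = 0.02632, h_3 = f(L/D)V²/2g = 0.07447 m
Series → Q common, losses add: H = Σh = 203.9 m

H ≈ 204 m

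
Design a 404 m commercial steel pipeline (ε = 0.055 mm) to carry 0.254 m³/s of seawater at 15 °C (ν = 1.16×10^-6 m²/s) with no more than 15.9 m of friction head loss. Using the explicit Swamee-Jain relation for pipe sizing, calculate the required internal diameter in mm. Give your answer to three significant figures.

D ≈ 292 mm

Swamee-Jain (Type III): D = 0.66·[ε^1.25·(LQ²/(gh_f))^4.75 + ν·Q^9.4·(L/(gh_f))^5.2]^0.04
LQ²/(gh_f) = 0.1671; L/(gh_f) = 2.590
Term 1 = ε^1.25·(…)^4.75 = 9.65×10^-10; Term 2 = ν·Q^9.4·(…)^5.2 = 4.16×10^-10
D = 0.66·(9.65×10^-10 + 4.16×10^-10)^0.04 = 0.2918 m = 292 mm
Check: V = 3.80 m/s, Re = 9.55×10^5, f = 0.01468, h_f = 14.9 m ≈ 15.9 m ✓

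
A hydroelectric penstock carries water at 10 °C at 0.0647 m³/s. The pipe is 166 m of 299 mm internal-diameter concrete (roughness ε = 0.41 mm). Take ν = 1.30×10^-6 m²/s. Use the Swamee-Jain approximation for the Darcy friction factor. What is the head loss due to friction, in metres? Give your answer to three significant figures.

h_f ≈ 0.540 m

V = 4Q/(πD²) = 4·0.0647/(π·0.299²) = 0.9215 m/s
Re = VD/ν = 0.9215·0.299/1.30×10^-6 = 2.12×10^5 → turbulent
ε/D = 0.41/299 = 0.00137
Swamee-Jain: f = 0.02248
h_f = f(L/D)V²/(2g) = 0.02248·(166/0.299)·0.9215²/(2·9.81) = 0.5402 m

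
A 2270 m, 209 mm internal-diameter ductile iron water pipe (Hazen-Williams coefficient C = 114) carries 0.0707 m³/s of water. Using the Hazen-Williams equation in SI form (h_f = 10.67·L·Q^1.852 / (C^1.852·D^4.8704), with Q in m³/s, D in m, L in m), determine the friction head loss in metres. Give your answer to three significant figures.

h_f ≈ 56.9 m

h_f = 10.67·2270·0.0707^1.852 / (114^1.852·0.209^4.8704) = 56.90 m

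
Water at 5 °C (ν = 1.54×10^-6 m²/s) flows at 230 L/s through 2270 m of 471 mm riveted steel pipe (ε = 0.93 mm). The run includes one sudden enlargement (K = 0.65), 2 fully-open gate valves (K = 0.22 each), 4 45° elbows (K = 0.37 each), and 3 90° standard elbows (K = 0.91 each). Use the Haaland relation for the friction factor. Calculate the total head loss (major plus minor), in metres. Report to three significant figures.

H_L ≈ 10.7 m

V = 4Q/(πD²) = 1.320 m/s; V²/2g = 0.08882 m
Re = 4.04×10^5, ε/D = 0.00197 → f = 0.02379 (Haaland)
Major: h_f = f(L/D)·V²/2g = 0.02379·4820·0.08882 = 10.18 m
Minor: ΣK = 5.30; h_m = ΣK·V²/2g = 0.4707 m
Total H_L = 10.18 + 0.4707 = 10.65 m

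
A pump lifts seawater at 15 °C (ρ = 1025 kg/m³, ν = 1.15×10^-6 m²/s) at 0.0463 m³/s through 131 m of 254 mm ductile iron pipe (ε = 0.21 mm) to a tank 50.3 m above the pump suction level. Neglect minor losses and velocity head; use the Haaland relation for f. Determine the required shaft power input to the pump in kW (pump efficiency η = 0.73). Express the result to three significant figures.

V = 4Q/(πD²) = 0.9137 m/s; Re = 2.02×10^5; ε/D = 8.27×10^-4; f = 0.02018
h_f = f(L/D)V²/2g = 0.4429 m
Total head H = z + h_f = 50.3 + 0.4429 = 50.74 m
P_hyd = ρgQH = 1025·9.81·0.0463·50.74 = 23.62 kW
P_shaft = P_hyd/η = 23.62/0.73 = 32.36 kW

P_shaft ≈ 32.4 kW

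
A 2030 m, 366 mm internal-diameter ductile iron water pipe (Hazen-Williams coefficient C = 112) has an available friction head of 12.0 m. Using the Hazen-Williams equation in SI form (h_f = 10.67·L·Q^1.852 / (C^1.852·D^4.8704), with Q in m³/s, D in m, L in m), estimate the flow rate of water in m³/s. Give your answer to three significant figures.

Q ≈ 0.139 m³/s

Rearranging: Q = [h_f·C^1.852·D^4.8704 / (10.67·L)]^(1/1.852)
Q = [12.0·112^1.852·0.366^4.8704 / (10.67·2030)]^0.540 = 0.1390 m³/s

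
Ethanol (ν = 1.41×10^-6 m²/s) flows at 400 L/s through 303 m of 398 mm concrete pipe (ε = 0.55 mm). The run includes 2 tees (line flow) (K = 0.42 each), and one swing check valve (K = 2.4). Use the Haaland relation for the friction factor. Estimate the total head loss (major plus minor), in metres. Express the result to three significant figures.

H_L ≈ 10.4 m

V = 4Q/(πD²) = 3.215 m/s; V²/2g = 0.5269 m
Re = 9.08×10^5, ε/D = 0.00138 → f = 0.02155 (Haaland)
Major: h_f = f(L/D)·V²/2g = 0.02155·761.3·0.5269 = 8.645 m
Minor: ΣK = 3.24; h_m = ΣK·V²/2g = 1.707 m
Total H_L = 8.645 + 1.707 = 10.35 m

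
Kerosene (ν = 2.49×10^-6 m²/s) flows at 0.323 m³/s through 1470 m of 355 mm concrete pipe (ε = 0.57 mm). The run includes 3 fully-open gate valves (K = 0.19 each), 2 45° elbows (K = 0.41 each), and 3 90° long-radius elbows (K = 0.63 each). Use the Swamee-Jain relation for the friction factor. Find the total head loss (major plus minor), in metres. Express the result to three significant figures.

V = 4Q/(πD²) = 3.263 m/s; V²/2g = 0.5428 m
Re = 4.65×10^5, ε/D = 0.00161 → f = 0.02269 (Swamee-Jain)
Major: h_f = f(L/D)·V²/2g = 0.02269·4141·0.5428 = 51.00 m
Minor: ΣK = 3.28; h_m = ΣK·V²/2g = 1.780 m
Total H_L = 51.00 + 1.780 = 52.78 m

H_L ≈ 52.8 m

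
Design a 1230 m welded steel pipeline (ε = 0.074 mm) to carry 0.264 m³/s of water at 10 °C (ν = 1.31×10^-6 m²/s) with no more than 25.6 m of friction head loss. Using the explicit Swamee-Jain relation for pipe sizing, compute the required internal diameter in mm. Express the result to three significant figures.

D ≈ 339 mm

Swamee-Jain (Type III): D = 0.66·[ε^1.25·(LQ²/(gh_f))^4.75 + ν·Q^9.4·(L/(gh_f))^5.2]^0.04
LQ²/(gh_f) = 0.3414; L/(gh_f) = 4.898
Term 1 = ε^1.25·(…)^4.75 = 4.16×10^-8; Term 2 = ν·Q^9.4·(…)^5.2 = 1.85×10^-8
D = 0.66·(4.16×10^-8 + 1.85×10^-8)^0.04 = 0.3394 m = 339 mm
Check: V = 2.92 m/s, Re = 7.56×10^5, f = 0.01521, h_f = 23.9 m ≈ 25.6 m ✓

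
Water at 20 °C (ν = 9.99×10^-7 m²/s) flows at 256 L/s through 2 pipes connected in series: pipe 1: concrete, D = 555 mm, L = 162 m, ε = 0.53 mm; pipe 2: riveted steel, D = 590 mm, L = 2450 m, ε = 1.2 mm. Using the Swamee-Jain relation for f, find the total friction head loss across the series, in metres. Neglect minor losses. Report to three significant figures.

H ≈ 4.78 m

Pipe 1: V = 1.058 m/s, Re = 5.88×10^5, ε/D = 9.55×10^-4, f = 0.02006, h_1 = f(L/D)V²/2g = 0.3342 m
Pipe 2: V = 0.9364 m/s, Re = 5.53×10^5, ε/D = 0.00203, f = 0.02396, h_2 = f(L/D)V²/2g = 4.446 m
Series → Q common, losses add: H = Σh = 4.781 m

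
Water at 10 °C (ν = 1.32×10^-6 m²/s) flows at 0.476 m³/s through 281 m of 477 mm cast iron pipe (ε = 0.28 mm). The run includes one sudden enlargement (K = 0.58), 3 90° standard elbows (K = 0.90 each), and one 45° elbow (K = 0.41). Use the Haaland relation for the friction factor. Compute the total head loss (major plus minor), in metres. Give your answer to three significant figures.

H_L ≈ 5.12 m

V = 4Q/(πD²) = 2.664 m/s; V²/2g = 0.3616 m
Re = 9.63×10^5, ε/D = 5.87×10^-4 → f = 0.01776 (Haaland)
Major: h_f = f(L/D)·V²/2g = 0.01776·589.1·0.3616 = 3.783 m
Minor: ΣK = 3.69; h_m = ΣK·V²/2g = 1.334 m
Total H_L = 3.783 + 1.334 = 5.118 m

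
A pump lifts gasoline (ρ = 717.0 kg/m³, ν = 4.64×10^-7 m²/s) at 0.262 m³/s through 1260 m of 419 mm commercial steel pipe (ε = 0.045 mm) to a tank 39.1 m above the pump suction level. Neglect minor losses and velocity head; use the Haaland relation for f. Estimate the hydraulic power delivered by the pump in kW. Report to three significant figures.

V = 4Q/(πD²) = 1.900 m/s; Re = 1.72×10^6; ε/D = 1.07×10^-4; f = 0.01297
h_f = f(L/D)V²/2g = 7.176 m
Total head H = z + h_f = 39.1 + 7.176 = 46.28 m
P_hyd = ρgQH = 717.0·9.81·0.262·46.28 = 85.28 kW

P_hyd ≈ 85.3 kW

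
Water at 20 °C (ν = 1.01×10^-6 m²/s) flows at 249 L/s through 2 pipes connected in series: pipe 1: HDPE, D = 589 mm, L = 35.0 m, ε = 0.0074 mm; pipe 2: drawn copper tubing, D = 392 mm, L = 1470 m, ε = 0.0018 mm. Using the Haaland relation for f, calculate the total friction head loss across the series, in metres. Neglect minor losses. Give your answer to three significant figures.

H ≈ 9.88 m

Pipe 1: V = 0.9139 m/s, Re = 5.33×10^5, ε/D = 1.26×10^-5, f = 0.01307, h_1 = f(L/D)V²/2g = 0.03305 m
Pipe 2: V = 2.063 m/s, Re = 8.01×10^5, ε/D = 4.59×10^-6, f = 0.01210, h_2 = f(L/D)V²/2g = 9.843 m
Series → Q common, losses add: H = Σh = 9.876 m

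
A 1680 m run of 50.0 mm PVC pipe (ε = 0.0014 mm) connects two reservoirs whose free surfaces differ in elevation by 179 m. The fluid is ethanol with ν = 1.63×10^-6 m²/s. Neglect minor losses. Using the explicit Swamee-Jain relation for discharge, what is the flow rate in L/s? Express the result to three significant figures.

Swamee-Jain (Type II): Q = -0.965·√(gD⁵h_f/L)·ln[ε/(3.7D) + √(3.17ν²L/(gD³h_f))]
√(gD⁵h_f/L) = √(9.81·0.0500⁵·179/1680) = 5.715×10^-4
ε/(3.7D) = 7.57×10^-6; √(3.17ν²L/(gD³h_f)) = 2.54×10^-4
Q = -0.965·5.715×10^-4·ln(2.615×10^-4) = 0.004550 m³/s
Check: V = 2.32 m/s, Re = 7.11×10^4, f = 0.01935, h_f = 178 m ≈ 179 m ✓

Q ≈ 4.55 L/s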